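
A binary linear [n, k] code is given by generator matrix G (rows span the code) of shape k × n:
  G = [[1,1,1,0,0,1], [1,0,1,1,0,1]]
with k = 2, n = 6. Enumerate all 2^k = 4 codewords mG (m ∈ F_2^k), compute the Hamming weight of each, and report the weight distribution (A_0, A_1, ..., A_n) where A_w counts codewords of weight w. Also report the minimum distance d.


Weight distribution: A_0 = 1, A_2 = 1, A_4 = 2. Minimum distance d = 2.

Enumerate all 2^2 = 4 messages m ∈ F_2^2.
For each, compute codeword c = mG in F_2^6, then tally its weight.
  m = 00 → c = 000000, weight = 0.
  m = 10 → c = 111001, weight = 4.
  m = 01 → c = 101101, weight = 4.
  m = 11 → c = 010100, weight = 2.
Tally weights:
  weight 0: 1 codewords.
  weight 2: 1 codewords.
  weight 4: 2 codewords.
Minimum distance d = smallest w > 0 with A_w > 0 = 2.
Sanity: Σ A_w = 4 = 2^2 = 4 ✓.


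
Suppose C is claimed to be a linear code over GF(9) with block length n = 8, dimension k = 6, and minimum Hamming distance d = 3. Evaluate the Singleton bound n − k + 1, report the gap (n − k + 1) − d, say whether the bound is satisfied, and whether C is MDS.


Singleton RHS = n − k + 1 = 3, slack = 0, bound satisfied, MDS.

Singleton bound: d ≤ n − k + 1.
Here n = 8, k = 6, so n − k + 1 = 3.
Given d = 3, check d ≤ 3: YES.
Slack = (n − k + 1) − d = 0.
The code is MDS (slack = 0).
Description: the claimed parameters are [8, 6, 3]_9; such a code would be MDS (meets Singleton bound).


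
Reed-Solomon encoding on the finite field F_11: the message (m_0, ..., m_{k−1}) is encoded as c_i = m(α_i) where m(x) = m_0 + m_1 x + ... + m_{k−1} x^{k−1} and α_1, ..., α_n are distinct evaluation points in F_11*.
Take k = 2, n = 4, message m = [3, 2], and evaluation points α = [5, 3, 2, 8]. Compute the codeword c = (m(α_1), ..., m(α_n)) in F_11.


c = [2, 9, 7, 8]

Message polynomial: m(x) = 3 + 2·x (mod 11).
For each evaluation point α_i, compute m(α_i) mod 11:
  α_1 = 5: Horner steps 2 → 2, so m(5) = 2.
  α_2 = 3: Horner steps 2 → 9, so m(3) = 9.
  α_3 = 2: Horner steps 2 → 7, so m(2) = 7.
  α_4 = 8: Horner steps 2 → 8, so m(8) = 8.
Codeword c = [2, 9, 7, 8] ∈ F_11^4.


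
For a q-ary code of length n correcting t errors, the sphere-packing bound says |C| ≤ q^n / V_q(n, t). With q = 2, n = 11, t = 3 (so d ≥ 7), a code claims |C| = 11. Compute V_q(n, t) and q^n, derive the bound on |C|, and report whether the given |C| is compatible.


V_q(n, t) = 232, q^n = 2048, Hamming bound = 8, |C| = 11 > bound (violated).

Step 1: Compute V_q(n, t) = Σ_{j=0}^3 C(n, j) (q−1)^j.
  j = 0: C(11,0)·(1)^0 = 1·1 = 1.
  j = 1: C(11,1)·(1)^1 = 11·1 = 11.
  j = 2: C(11,2)·(1)^2 = 55·1 = 55.
  j = 3: C(11,3)·(1)^3 = 165·1 = 165.
  V_q(n, t) = 1 + 11 + 55 + 165 = 232.
Step 2: q^n = 2^11 = 2048.
Step 3: Hamming bound ⌊q^n / V_q(n,t)⌋ = ⌊2048/232⌋ = 8.
Step 4: Compare |C| = 11 to 8: violated.
The claimed |C| lies above the Hamming bound, so no 2-ary code of length 11 with d ≥ 7 can have 11 codewords.


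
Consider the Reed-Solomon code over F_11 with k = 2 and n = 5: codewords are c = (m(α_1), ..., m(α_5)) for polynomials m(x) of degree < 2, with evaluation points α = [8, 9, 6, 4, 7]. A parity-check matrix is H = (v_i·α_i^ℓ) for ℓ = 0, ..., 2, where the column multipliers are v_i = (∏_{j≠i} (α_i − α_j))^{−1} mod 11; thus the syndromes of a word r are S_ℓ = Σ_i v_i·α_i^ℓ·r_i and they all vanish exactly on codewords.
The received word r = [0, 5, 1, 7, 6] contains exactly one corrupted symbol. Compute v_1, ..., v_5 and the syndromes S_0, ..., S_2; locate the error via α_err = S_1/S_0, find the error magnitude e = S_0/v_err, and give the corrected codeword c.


S = (6, 2, 8), error at position 4, error magnitude e = 5, c = [0, 5, 1, 2, 6].

Step 1: column multipliers v_i = (∏_{j≠i}(α_i − α_j))^{−1} mod 11.
  i = 1 (α = 8): (8−9)(8−6)(8−4)(8−7) = (−1)·2·4·1 = −8 ≡ 3, so v_1 = 3^{−1} = 4 (mod 11).
  i = 2 (α = 9): (9−8)(9−6)(9−4)(9−7) = 1·3·5·2 = 30 ≡ 8, so v_2 = 8^{−1} = 7 (mod 11).
  i = 3 (α = 6): (6−8)(6−9)(6−4)(6−7) = (−2)·(−3)·2·(−1) = −12 ≡ 10, so v_3 = 10^{−1} = 10 (mod 11).
  i = 4 (α = 4): (4−8)(4−9)(4−6)(4−7) = (−4)·(−5)·(−2)·(−3) = 120 ≡ 10, so v_4 = 10^{−1} = 10 (mod 11).
  i = 5 (α = 7): (7−8)(7−9)(7−6)(7−4) = (−1)·(−2)·1·3 = 6 ≡ 6, so v_5 = 6^{−1} = 2 (mod 11).
  v = [4, 7, 10, 10, 2].
Step 2: syndromes of r = [0, 5, 1, 7, 6] (all sums mod 11).
  S_0 = Σ v_i r_i = 4·0 + 7·5 + 10·1 + 10·7 + 2·6 = 127 ≡ 6.
  S_1 = Σ v_i α_i r_i = 4·8·0 + 7·9·5 + 10·6·1 + 10·4·7 + 2·7·6 = 739 ≡ 2.
  α_i^2 mod 11 = [9, 4, 3, 5, 5].
  S_2 = Σ v_i α_i^2 r_i = 4·9·0 + 7·4·5 + 10·3·1 + 10·5·7 + 2·5·6 = 580 ≡ 8.
  S = (6, 2, 8) ≠ 0, so r is not a codeword (an error is present).
Step 3: locate the error. For a single error e at position i, S_ℓ = v_i·e·α_i^ℓ, so α_err = S_1/S_0.
  S_0^{−1} = 6^{−1} = 2 (mod 11), so α_err = 2·2 = 4 ≡ 4 = α_4. Error position i = 4.
  Consistency check: S_2/S_1 = 8·6 = 48 ≡ 4 = α_err ✓ (single-error assumption holds).
Step 4: error magnitude e = S_0/v_4 = S_0·∏_{j≠4}(α_4 − α_j) = 6·10 = 60 ≡ 5 (mod 11).
Step 5: correct position 4: c_4 = r_4 − e = 7 − 5 ≡ 2 (mod 11). Hence c = [0, 5, 1, 2, 6].
  Check: interpolating c through the α_i gives m(x) = 4 + 5·x (degree < 2) with m(α_i) = c_i for every i, so c is indeed a codeword.


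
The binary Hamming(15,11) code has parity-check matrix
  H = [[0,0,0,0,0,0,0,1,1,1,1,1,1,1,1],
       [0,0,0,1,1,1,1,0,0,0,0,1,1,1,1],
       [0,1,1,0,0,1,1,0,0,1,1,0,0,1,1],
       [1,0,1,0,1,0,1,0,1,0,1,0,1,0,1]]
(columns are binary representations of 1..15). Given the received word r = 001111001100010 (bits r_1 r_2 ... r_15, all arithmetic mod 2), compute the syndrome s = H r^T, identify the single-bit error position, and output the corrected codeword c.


s = (1, 0, 0, 1)^T, error position = 9, corrected codeword c = 001111000100010

Compute s = H r^T mod 2 one row at a time:
  s_1 = 0 + 1 + 1 + 0 + 0 + 0 + 1 + 0 = 3 ≡ 1 (mod 2).
  s_2 = 1 + 1 + 1 + 0 + 0 + 0 + 1 + 0 = 4 ≡ 0 (mod 2).
  s_3 = 0 + 1 + 1 + 0 + 1 + 0 + 1 + 0 = 4 ≡ 0 (mod 2).
  s_4 = 0 + 1 + 1 + 0 + 1 + 0 + 0 + 0 = 3 ≡ 1 (mod 2).
s = (1, 0, 0, 1)^T — this equals column 9 of H (binary 1001), so error is at position 9.
Correct: flip bit 9 of r = 001111001100010 to get c = 001111000100010.


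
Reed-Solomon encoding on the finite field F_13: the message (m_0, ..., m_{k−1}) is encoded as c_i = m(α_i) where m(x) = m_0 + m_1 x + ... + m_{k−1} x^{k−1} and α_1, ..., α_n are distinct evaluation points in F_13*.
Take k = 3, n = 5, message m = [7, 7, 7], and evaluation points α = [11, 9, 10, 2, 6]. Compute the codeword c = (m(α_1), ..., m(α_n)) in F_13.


c = [8, 0, 10, 10, 2]

Message polynomial: m(x) = 7 + 7·x + 7·x^2 (mod 13).
For each evaluation point α_i, compute m(α_i) mod 13:
  α_1 = 11: Horner steps 7 → 6 → 8, so m(11) = 8.
  α_2 = 9: Horner steps 7 → 5 → 0, so m(9) = 0.
  α_3 = 10: Horner steps 7 → 12 → 10, so m(10) = 10.
  α_4 = 2: Horner steps 7 → 8 → 10, so m(2) = 10.
  α_5 = 6: Horner steps 7 → 10 → 2, so m(6) = 2.
Codeword c = [8, 0, 10, 10, 2] ∈ F_13^5.


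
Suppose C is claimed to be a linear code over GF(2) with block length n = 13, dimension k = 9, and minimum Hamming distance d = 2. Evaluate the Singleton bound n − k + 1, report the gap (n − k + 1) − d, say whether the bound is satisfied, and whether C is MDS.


Singleton RHS = n − k + 1 = 5, slack = 3, bound satisfied, not MDS.

Singleton bound: d ≤ n − k + 1.
Here n = 13, k = 9, so n − k + 1 = 5.
Given d = 2, check d ≤ 5: YES.
Slack = (n − k + 1) − d = 3.
The code is NOT MDS (slack = 3 > 0).
Description: the claimed parameters are [13, 9, 2]_2; such a code would be non-MDS.


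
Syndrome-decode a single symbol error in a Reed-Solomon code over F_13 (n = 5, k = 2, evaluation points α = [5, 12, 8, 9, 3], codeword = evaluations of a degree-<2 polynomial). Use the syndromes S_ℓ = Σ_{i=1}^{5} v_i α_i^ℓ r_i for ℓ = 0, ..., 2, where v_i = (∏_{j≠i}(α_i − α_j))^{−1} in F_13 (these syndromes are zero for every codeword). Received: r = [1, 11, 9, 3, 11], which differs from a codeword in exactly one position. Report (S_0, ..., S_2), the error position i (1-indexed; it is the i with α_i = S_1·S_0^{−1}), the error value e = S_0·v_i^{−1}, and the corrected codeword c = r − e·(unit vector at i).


S = (9, 1, 3), error at position 5, error magnitude e = 11, c = [1, 11, 9, 3, 0].

Step 1: column multipliers v_i = (∏_{j≠i}(α_i − α_j))^{−1} mod 13.
  i = 1 (α = 5): (5−12)(5−8)(5−9)(5−3) = (−7)·(−3)·(−4)·2 = −168 ≡ 1, so v_1 = 1^{−1} = 1 (mod 13).
  i = 2 (α = 12): (12−5)(12−8)(12−9)(12−3) = 7·4·3·9 = 756 ≡ 2, so v_2 = 2^{−1} = 7 (mod 13).
  i = 3 (α = 8): (8−5)(8−12)(8−9)(8−3) = 3·(−4)·(−1)·5 = 60 ≡ 8, so v_3 = 8^{−1} = 5 (mod 13).
  i = 4 (α = 9): (9−5)(9−12)(9−8)(9−3) = 4·(−3)·1·6 = −72 ≡ 6, so v_4 = 6^{−1} = 11 (mod 13).
  i = 5 (α = 3): (3−5)(3−12)(3−8)(3−9) = (−2)·(−9)·(−5)·(−6) = 540 ≡ 7, so v_5 = 7^{−1} = 2 (mod 13).
  v = [1, 7, 5, 11, 2].
Step 2: syndromes of r = [1, 11, 9, 3, 11] (all sums mod 13).
  S_0 = Σ v_i r_i = 1·1 + 7·11 + 5·9 + 11·3 + 2·11 = 178 ≡ 9.
  S_1 = Σ v_i α_i r_i = 1·5·1 + 7·12·11 + 5·8·9 + 11·9·3 + 2·3·11 = 1652 ≡ 1.
  α_i^2 mod 13 = [12, 1, 12, 3, 9].
  S_2 = Σ v_i α_i^2 r_i = 1·12·1 + 7·1·11 + 5·12·9 + 11·3·3 + 2·9·11 = 926 ≡ 3.
  S = (9, 1, 3) ≠ 0, so r is not a codeword (an error is present).
Step 3: locate the error. For a single error e at position i, S_ℓ = v_i·e·α_i^ℓ, so α_err = S_1/S_0.
  S_0^{−1} = 9^{−1} = 3 (mod 13), so α_err = 1·3 = 3 ≡ 3 = α_5. Error position i = 5.
  Consistency check: S_2/S_1 = 3·1 = 3 ≡ 3 = α_err ✓ (single-error assumption holds).
Step 4: error magnitude e = S_0/v_5 = S_0·∏_{j≠5}(α_5 − α_j) = 9·7 = 63 ≡ 11 (mod 13).
Step 5: correct position 5: c_5 = r_5 − e = 11 − 11 ≡ 0 (mod 13). Hence c = [1, 11, 9, 3, 0].
  Check: interpolating c through the α_i gives m(x) = 5 + 7·x (degree < 2) with m(α_i) = c_i for every i, so c is indeed a codeword.


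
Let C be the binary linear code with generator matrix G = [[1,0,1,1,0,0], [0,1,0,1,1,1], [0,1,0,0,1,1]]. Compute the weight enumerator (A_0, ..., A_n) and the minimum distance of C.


Weight distribution: A_0 = 1, A_1 = 1, A_2 = 1, A_3 = 2, A_4 = 1, A_5 = 1, A_6 = 1. Minimum distance d = 1.

Enumerate all 2^3 = 8 messages m ∈ F_2^3.
For each, compute codeword c = mG in F_2^6, then tally its weight.
  m = 000 → c = 000000, weight = 0.
  m = 100 → c = 101100, weight = 3.
  m = 010 → c = 010111, weight = 4.
  m = 110 → c = 111011, weight = 5.
  m = 001 → c = 010011, weight = 3.
  m = 101 → c = 111111, weight = 6.
  m = 011 → c = 000100, weight = 1.
  m = 111 → c = 101000, weight = 2.
Tally weights:
  weight 0: 1 codewords.
  weight 1: 1 codewords.
  weight 2: 1 codewords.
  weight 3: 2 codewords.
  weight 4: 1 codewords.
  weight 5: 1 codewords.
  weight 6: 1 codewords.
Minimum distance d = smallest w > 0 with A_w > 0 = 1.
Sanity: Σ A_w = 8 = 2^3 = 8 ✓.


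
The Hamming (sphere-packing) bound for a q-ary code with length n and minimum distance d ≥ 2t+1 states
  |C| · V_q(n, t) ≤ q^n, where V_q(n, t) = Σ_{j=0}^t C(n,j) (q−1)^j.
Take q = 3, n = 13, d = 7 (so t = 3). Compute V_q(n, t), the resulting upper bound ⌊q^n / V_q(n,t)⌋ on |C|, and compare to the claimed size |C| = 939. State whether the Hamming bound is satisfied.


V_q(n, t) = 2627, q^n = 1594323, Hamming bound = 606, |C| = 939 > bound (violated).

Step 1: Compute V_q(n, t) = Σ_{j=0}^3 C(n, j) (q−1)^j.
  j = 0: C(13,0)·(2)^0 = 1·1 = 1.
  j = 1: C(13,1)·(2)^1 = 13·2 = 26.
  j = 2: C(13,2)·(2)^2 = 78·4 = 312.
  j = 3: C(13,3)·(2)^3 = 286·8 = 2288.
  V_q(n, t) = 1 + 26 + 312 + 2288 = 2627.
Step 2: q^n = 3^13 = 1594323.
Step 3: Hamming bound ⌊q^n / V_q(n,t)⌋ = ⌊1594323/2627⌋ = 606.
Step 4: Compare |C| = 939 to 606: violated.
The claimed |C| lies above the Hamming bound, so no 3-ary code of length 13 with d ≥ 7 can have 939 codewords.


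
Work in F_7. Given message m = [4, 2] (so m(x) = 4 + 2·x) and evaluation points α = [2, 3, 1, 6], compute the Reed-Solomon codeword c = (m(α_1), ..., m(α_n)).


c = [1, 3, 6, 2]

Message polynomial: m(x) = 4 + 2·x (mod 7).
For each evaluation point α_i, compute m(α_i) mod 7:
  α_1 = 2: Horner steps 2 → 1, so m(2) = 1.
  α_2 = 3: Horner steps 2 → 3, so m(3) = 3.
  α_3 = 1: Horner steps 2 → 6, so m(1) = 6.
  α_4 = 6: Horner steps 2 → 2, so m(6) = 2.
Codeword c = [1, 3, 6, 2] ∈ F_7^4.


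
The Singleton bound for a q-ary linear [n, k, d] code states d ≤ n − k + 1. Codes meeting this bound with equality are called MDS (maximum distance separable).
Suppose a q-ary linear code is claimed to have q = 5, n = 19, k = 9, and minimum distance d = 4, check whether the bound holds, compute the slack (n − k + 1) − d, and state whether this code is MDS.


Singleton RHS = n − k + 1 = 11, slack = 7, bound satisfied, not MDS.

Singleton bound: d ≤ n − k + 1.
Here n = 19, k = 9, so n − k + 1 = 11.
Given d = 4, check d ≤ 11: YES.
Slack = (n − k + 1) − d = 7.
The code is NOT MDS (slack = 7 > 0).
Description: the claimed parameters are [19, 9, 4]_5; such a code would be non-MDS.


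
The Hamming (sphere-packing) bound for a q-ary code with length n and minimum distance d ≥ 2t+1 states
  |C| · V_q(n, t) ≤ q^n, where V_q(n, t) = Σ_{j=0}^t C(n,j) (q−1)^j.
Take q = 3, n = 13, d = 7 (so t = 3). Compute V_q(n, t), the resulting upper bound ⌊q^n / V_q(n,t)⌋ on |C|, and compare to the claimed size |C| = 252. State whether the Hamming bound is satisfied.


V_q(n, t) = 2627, q^n = 1594323, Hamming bound = 606, |C| = 252 ≤ bound (satisfied).

Step 1: Compute V_q(n, t) = Σ_{j=0}^3 C(n, j) (q−1)^j.
  j = 0: C(13,0)·(2)^0 = 1·1 = 1.
  j = 1: C(13,1)·(2)^1 = 13·2 = 26.
  j = 2: C(13,2)·(2)^2 = 78·4 = 312.
  j = 3: C(13,3)·(2)^3 = 286·8 = 2288.
  V_q(n, t) = 1 + 26 + 312 + 2288 = 2627.
Step 2: q^n = 3^13 = 1594323.
Step 3: Hamming bound ⌊q^n / V_q(n,t)⌋ = ⌊1594323/2627⌋ = 606.
Step 4: Compare |C| = 252 to 606: satisfied.
The claimed |C| lies below the Hamming bound.


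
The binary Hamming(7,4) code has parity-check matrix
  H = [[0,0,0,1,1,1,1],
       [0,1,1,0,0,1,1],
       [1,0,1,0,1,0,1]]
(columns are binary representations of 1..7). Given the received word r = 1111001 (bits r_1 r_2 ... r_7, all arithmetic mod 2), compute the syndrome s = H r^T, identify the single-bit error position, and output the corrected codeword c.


s = (0, 1, 1)^T, error position = 3, corrected codeword c = 1101001

Compute s = H r^T mod 2 one row at a time:
  s_1 = 1 + 0 + 0 + 1 = 2 ≡ 0 (mod 2).
  s_2 = 1 + 1 + 0 + 1 = 3 ≡ 1 (mod 2).
  s_3 = 1 + 1 + 0 + 1 = 3 ≡ 1 (mod 2).
s = (0, 1, 1)^T — this equals column 3 of H (binary 011), so error is at position 3.
Correct: flip bit 3 of r = 1111001 to get c = 1101001.


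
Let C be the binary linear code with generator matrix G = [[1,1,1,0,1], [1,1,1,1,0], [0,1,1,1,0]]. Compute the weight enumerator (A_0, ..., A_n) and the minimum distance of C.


Weight distribution: A_0 = 1, A_1 = 1, A_2 = 1, A_3 = 3, A_4 = 2. Minimum distance d = 1.

Enumerate all 2^3 = 8 messages m ∈ F_2^3.
For each, compute codeword c = mG in F_2^5, then tally its weight.
  m = 000 → c = 00000, weight = 0.
  m = 100 → c = 11101, weight = 4.
  m = 010 → c = 11110, weight = 4.
  m = 110 → c = 00011, weight = 2.
  m = 001 → c = 01110, weight = 3.
  m = 101 → c = 10011, weight = 3.
  m = 011 → c = 10000, weight = 1.
  m = 111 → c = 01101, weight = 3.
Tally weights:
  weight 0: 1 codewords.
  weight 1: 1 codewords.
  weight 2: 1 codewords.
  weight 3: 3 codewords.
  weight 4: 2 codewords.
Minimum distance d = smallest w > 0 with A_w > 0 = 1.
Sanity: Σ A_w = 8 = 2^3 = 8 ✓.


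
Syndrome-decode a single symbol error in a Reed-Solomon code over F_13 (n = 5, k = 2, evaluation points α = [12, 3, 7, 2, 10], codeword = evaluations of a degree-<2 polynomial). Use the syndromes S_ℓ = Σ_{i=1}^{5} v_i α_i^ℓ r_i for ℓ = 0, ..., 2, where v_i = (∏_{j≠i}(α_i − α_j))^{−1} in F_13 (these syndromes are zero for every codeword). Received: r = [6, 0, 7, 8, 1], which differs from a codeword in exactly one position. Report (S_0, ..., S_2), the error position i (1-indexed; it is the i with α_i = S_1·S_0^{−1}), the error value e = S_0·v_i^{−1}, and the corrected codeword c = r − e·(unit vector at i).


S = (9, 12, 3), error at position 5, error magnitude e = 5, c = [6, 0, 7, 8, 9].

Step 1: column multipliers v_i = (∏_{j≠i}(α_i − α_j))^{−1} mod 13.
  i = 1 (α = 12): (12−3)(12−7)(12−2)(12−10) = 9·5·10·2 = 900 ≡ 3, so v_1 = 3^{−1} = 9 (mod 13).
  i = 2 (α = 3): (3−12)(3−7)(3−2)(3−10) = (−9)·(−4)·1·(−7) = −252 ≡ 8, so v_2 = 8^{−1} = 5 (mod 13).
  i = 3 (α = 7): (7−12)(7−3)(7−2)(7−10) = (−5)·4·5·(−3) = 300 ≡ 1, so v_3 = 1^{−1} = 1 (mod 13).
  i = 4 (α = 2): (2−12)(2−3)(2−7)(2−10) = (−10)·(−1)·(−5)·(−8) = 400 ≡ 10, so v_4 = 10^{−1} = 4 (mod 13).
  i = 5 (α = 10): (10−12)(10−3)(10−7)(10−2) = (−2)·7·3·8 = −336 ≡ 2, so v_5 = 2^{−1} = 7 (mod 13).
  v = [9, 5, 1, 4, 7].
Step 2: syndromes of r = [6, 0, 7, 8, 1] (all sums mod 13).
  S_0 = Σ v_i r_i = 9·6 + 5·0 + 1·7 + 4·8 + 7·1 = 100 ≡ 9.
  S_1 = Σ v_i α_i r_i = 9·12·6 + 5·3·0 + 1·7·7 + 4·2·8 + 7·10·1 = 831 ≡ 12.
  α_i^2 mod 13 = [1, 9, 10, 4, 9].
  S_2 = Σ v_i α_i^2 r_i = 9·1·6 + 5·9·0 + 1·10·7 + 4·4·8 + 7·9·1 = 315 ≡ 3.
  S = (9, 12, 3) ≠ 0, so r is not a codeword (an error is present).
Step 3: locate the error. For a single error e at position i, S_ℓ = v_i·e·α_i^ℓ, so α_err = S_1/S_0.
  S_0^{−1} = 9^{−1} = 3 (mod 13), so α_err = 12·3 = 36 ≡ 10 = α_5. Error position i = 5.
  Consistency check: S_2/S_1 = 3·12 = 36 ≡ 10 = α_err ✓ (single-error assumption holds).
Step 4: error magnitude e = S_0/v_5 = S_0·∏_{j≠5}(α_5 − α_j) = 9·2 = 18 ≡ 5 (mod 13).
Step 5: correct position 5: c_5 = r_5 − e = 1 − 5 ≡ 9 (mod 13). Hence c = [6, 0, 7, 8, 9].
  Check: interpolating c through the α_i gives m(x) = 11 + 5·x (degree < 2) with m(α_i) = c_i for every i, so c is indeed a codeword.


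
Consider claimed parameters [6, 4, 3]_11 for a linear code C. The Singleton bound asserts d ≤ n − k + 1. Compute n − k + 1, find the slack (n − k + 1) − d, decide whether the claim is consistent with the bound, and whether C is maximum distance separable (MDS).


Singleton RHS = n − k + 1 = 3, slack = 0, bound satisfied, MDS.

Singleton bound: d ≤ n − k + 1.
Here n = 6, k = 4, so n − k + 1 = 3.
Given d = 3, check d ≤ 3: YES.
Slack = (n − k + 1) − d = 0.
The code is MDS (slack = 0).
Description: the claimed parameters are [6, 4, 3]_11; such a code would be MDS (meets Singleton bound).


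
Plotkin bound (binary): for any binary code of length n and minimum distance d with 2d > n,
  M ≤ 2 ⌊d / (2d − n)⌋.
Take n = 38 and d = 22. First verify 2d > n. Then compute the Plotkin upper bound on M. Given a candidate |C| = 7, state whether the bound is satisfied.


Plotkin bound M ≤ 6; given |C| = 7 > bound (violated).

Check applicability: 2d = 44, n = 38.
2d − n = 6 > 0, so Plotkin applies.
Compute d/(2d−n) = 22/6 ≈ 3.6667.
⌊d/(2d−n)⌋ = 3.
Plotkin bound: M ≤ 2·3 = 6.
Given |C| = 7, check: VIOLATED.
This |C| is above the Plotkin bound, so no binary code with n = 38, d = 22 and 7 codewords exists.


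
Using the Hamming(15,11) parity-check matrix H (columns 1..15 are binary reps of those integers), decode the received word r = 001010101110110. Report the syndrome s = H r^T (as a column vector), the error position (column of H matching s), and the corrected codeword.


s = (1, 0, 1, 0)^T, error position = 10, corrected codeword c = 001010101010110

Compute s = H r^T mod 2 one row at a time:
  s_1 = 0 + 1 + 1 + 1 + 0 + 1 + 1 + 0 = 5 ≡ 1 (mod 2).
  s_2 = 0 + 1 + 0 + 1 + 0 + 1 + 1 + 0 = 4 ≡ 0 (mod 2).
  s_3 = 0 + 1 + 0 + 1 + 1 + 1 + 1 + 0 = 5 ≡ 1 (mod 2).
  s_4 = 0 + 1 + 1 + 1 + 1 + 1 + 1 + 0 = 6 ≡ 0 (mod 2).
s = (1, 0, 1, 0)^T — this equals column 10 of H (binary 1010), so error is at position 10.
Correct: flip bit 10 of r = 001010101110110 to get c = 001010101010110.


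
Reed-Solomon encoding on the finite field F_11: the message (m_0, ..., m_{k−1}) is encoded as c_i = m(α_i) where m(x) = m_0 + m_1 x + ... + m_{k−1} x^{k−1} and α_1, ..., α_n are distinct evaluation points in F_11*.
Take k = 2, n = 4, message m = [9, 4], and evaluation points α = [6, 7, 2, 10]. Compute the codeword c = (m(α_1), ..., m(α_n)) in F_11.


c = [0, 4, 6, 5]

Message polynomial: m(x) = 9 + 4·x (mod 11).
For each evaluation point α_i, compute m(α_i) mod 11:
  α_1 = 6: Horner steps 4 → 0, so m(6) = 0.
  α_2 = 7: Horner steps 4 → 4, so m(7) = 4.
  α_3 = 2: Horner steps 4 → 6, so m(2) = 6.
  α_4 = 10: Horner steps 4 → 5, so m(10) = 5.
Codeword c = [0, 4, 6, 5] ∈ F_11^4.


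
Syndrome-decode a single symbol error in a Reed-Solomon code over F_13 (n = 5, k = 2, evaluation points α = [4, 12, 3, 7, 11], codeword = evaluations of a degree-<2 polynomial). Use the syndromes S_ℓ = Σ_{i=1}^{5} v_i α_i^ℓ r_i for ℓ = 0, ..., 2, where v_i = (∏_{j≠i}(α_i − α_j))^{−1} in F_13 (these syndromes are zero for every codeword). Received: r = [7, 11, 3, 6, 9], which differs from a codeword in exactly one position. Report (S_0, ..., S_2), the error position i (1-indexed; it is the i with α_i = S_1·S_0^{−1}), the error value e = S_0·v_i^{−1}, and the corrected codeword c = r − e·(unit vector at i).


S = (7, 6, 7), error at position 2, error magnitude e = 11, c = [7, 0, 3, 6, 9].

Step 1: column multipliers v_i = (∏_{j≠i}(α_i − α_j))^{−1} mod 13.
  i = 1 (α = 4): (4−12)(4−3)(4−7)(4−11) = (−8)·1·(−3)·(−7) = −168 ≡ 1, so v_1 = 1^{−1} = 1 (mod 13).
  i = 2 (α = 12): (12−4)(12−3)(12−7)(12−11) = 8·9·5·1 = 360 ≡ 9, so v_2 = 9^{−1} = 3 (mod 13).
  i = 3 (α = 3): (3−4)(3−12)(3−7)(3−11) = (−1)·(−9)·(−4)·(−8) = 288 ≡ 2, so v_3 = 2^{−1} = 7 (mod 13).
  i = 4 (α = 7): (7−4)(7−12)(7−3)(7−11) = 3·(−5)·4·(−4) = 240 ≡ 6, so v_4 = 6^{−1} = 11 (mod 13).
  i = 5 (α = 11): (11−4)(11−12)(11−3)(11−7) = 7·(−1)·8·4 = −224 ≡ 10, so v_5 = 10^{−1} = 4 (mod 13).
  v = [1, 3, 7, 11, 4].
Step 2: syndromes of r = [7, 11, 3, 6, 9] (all sums mod 13).
  S_0 = Σ v_i r_i = 1·7 + 3·11 + 7·3 + 11·6 + 4·9 = 163 ≡ 7.
  S_1 = Σ v_i α_i r_i = 1·4·7 + 3·12·11 + 7·3·3 + 11·7·6 + 4·11·9 = 1345 ≡ 6.
  α_i^2 mod 13 = [3, 1, 9, 10, 4].
  S_2 = Σ v_i α_i^2 r_i = 1·3·7 + 3·1·11 + 7·9·3 + 11·10·6 + 4·4·9 = 1047 ≡ 7.
  S = (7, 6, 7) ≠ 0, so r is not a codeword (an error is present).
Step 3: locate the error. For a single error e at position i, S_ℓ = v_i·e·α_i^ℓ, so α_err = S_1/S_0.
  S_0^{−1} = 7^{−1} = 2 (mod 13), so α_err = 6·2 = 12 ≡ 12 = α_2. Error position i = 2.
  Consistency check: S_2/S_1 = 7·11 = 77 ≡ 12 = α_err ✓ (single-error assumption holds).
Step 4: error magnitude e = S_0/v_2 = S_0·∏_{j≠2}(α_2 − α_j) = 7·9 = 63 ≡ 11 (mod 13).
Step 5: correct position 2: c_2 = r_2 − e = 11 − 11 ≡ 0 (mod 13). Hence c = [7, 0, 3, 6, 9].
  Check: interpolating c through the α_i gives m(x) = 4 + 4·x (degree < 2) with m(α_i) = c_i for every i, so c is indeed a codeword.


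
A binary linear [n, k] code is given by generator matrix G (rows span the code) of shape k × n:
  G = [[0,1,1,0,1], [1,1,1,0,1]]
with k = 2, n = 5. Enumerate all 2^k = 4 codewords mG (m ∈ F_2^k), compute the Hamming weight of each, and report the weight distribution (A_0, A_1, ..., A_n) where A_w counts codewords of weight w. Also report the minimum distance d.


Weight distribution: A_0 = 1, A_1 = 1, A_3 = 1, A_4 = 1. Minimum distance d = 1.

Enumerate all 2^2 = 4 messages m ∈ F_2^2.
For each, compute codeword c = mG in F_2^5, then tally its weight.
  m = 00 → c = 00000, weight = 0.
  m = 10 → c = 01101, weight = 3.
  m = 01 → c = 11101, weight = 4.
  m = 11 → c = 10000, weight = 1.
Tally weights:
  weight 0: 1 codewords.
  weight 1: 1 codewords.
  weight 3: 1 codewords.
  weight 4: 1 codewords.
Minimum distance d = smallest w > 0 with A_w > 0 = 1.
Sanity: Σ A_w = 4 = 2^2 = 4 ✓.


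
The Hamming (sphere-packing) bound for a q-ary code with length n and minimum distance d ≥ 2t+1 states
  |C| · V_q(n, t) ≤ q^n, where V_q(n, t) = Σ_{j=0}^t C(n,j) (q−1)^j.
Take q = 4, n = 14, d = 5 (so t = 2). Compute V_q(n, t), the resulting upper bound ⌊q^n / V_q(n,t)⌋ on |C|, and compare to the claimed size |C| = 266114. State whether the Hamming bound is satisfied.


V_q(n, t) = 862, q^n = 268435456, Hamming bound = 311410, |C| = 266114 ≤ bound (satisfied).

Step 1: Compute V_q(n, t) = Σ_{j=0}^2 C(n, j) (q−1)^j.
  j = 0: C(14,0)·(3)^0 = 1·1 = 1.
  j = 1: C(14,1)·(3)^1 = 14·3 = 42.
  j = 2: C(14,2)·(3)^2 = 91·9 = 819.
  V_q(n, t) = 1 + 42 + 819 = 862.
Step 2: q^n = 4^14 = 268435456.
Step 3: Hamming bound ⌊q^n / V_q(n,t)⌋ = ⌊268435456/862⌋ = 311410.
Step 4: Compare |C| = 266114 to 311410: satisfied.
The claimed |C| lies below the Hamming bound.


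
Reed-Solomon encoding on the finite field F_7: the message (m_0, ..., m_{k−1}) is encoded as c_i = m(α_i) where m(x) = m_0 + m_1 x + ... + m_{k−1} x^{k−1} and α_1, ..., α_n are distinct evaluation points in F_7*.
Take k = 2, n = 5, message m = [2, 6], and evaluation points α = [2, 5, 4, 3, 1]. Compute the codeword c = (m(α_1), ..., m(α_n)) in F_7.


c = [0, 4, 5, 6, 1]

Message polynomial: m(x) = 2 + 6·x (mod 7).
For each evaluation point α_i, compute m(α_i) mod 7:
  α_1 = 2: Horner steps 6 → 0, so m(2) = 0.
  α_2 = 5: Horner steps 6 → 4, so m(5) = 4.
  α_3 = 4: Horner steps 6 → 5, so m(4) = 5.
  α_4 = 3: Horner steps 6 → 6, so m(3) = 6.
  α_5 = 1: Horner steps 6 → 1, so m(1) = 1.
Codeword c = [0, 4, 5, 6, 1] ∈ F_7^5.


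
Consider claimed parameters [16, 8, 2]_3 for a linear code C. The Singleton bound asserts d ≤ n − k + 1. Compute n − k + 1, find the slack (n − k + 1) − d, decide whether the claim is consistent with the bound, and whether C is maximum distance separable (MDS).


Singleton RHS = n − k + 1 = 9, slack = 7, bound satisfied, not MDS.

Singleton bound: d ≤ n − k + 1.
Here n = 16, k = 8, so n − k + 1 = 9.
Given d = 2, check d ≤ 9: YES.
Slack = (n − k + 1) − d = 7.
The code is NOT MDS (slack = 7 > 0).
Description: the claimed parameters are [16, 8, 2]_3; such a code would be non-MDS.


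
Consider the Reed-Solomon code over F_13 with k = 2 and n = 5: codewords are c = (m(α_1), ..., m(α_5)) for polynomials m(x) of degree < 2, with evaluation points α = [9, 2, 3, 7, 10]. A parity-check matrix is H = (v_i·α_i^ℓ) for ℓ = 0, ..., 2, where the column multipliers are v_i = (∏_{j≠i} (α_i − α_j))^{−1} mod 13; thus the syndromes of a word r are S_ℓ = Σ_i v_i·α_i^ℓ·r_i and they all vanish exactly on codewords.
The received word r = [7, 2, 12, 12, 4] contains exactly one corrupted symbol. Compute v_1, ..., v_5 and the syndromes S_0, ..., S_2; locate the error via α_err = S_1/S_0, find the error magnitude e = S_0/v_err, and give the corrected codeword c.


S = (4, 2, 1), error at position 4, error magnitude e = 12, c = [7, 2, 12, 0, 4].

Step 1: column multipliers v_i = (∏_{j≠i}(α_i − α_j))^{−1} mod 13.
  i = 1 (α = 9): (9−2)(9−3)(9−7)(9−10) = 7·6·2·(−1) = −84 ≡ 7, so v_1 = 7^{−1} = 2 (mod 13).
  i = 2 (α = 2): (2−9)(2−3)(2−7)(2−10) = (−7)·(−1)·(−5)·(−8) = 280 ≡ 7, so v_2 = 7^{−1} = 2 (mod 13).
  i = 3 (α = 3): (3−9)(3−2)(3−7)(3−10) = (−6)·1·(−4)·(−7) = −168 ≡ 1, so v_3 = 1^{−1} = 1 (mod 13).
  i = 4 (α = 7): (7−9)(7−2)(7−3)(7−10) = (−2)·5·4·(−3) = 120 ≡ 3, so v_4 = 3^{−1} = 9 (mod 13).
  i = 5 (α = 10): (10−9)(10−2)(10−3)(10−7) = 1·8·7·3 = 168 ≡ 12, so v_5 = 12^{−1} = 12 (mod 13).
  v = [2, 2, 1, 9, 12].
Step 2: syndromes of r = [7, 2, 12, 12, 4] (all sums mod 13).
  S_0 = Σ v_i r_i = 2·7 + 2·2 + 1·12 + 9·12 + 12·4 = 186 ≡ 4.
  S_1 = Σ v_i α_i r_i = 2·9·7 + 2·2·2 + 1·3·12 + 9·7·12 + 12·10·4 = 1406 ≡ 2.
  α_i^2 mod 13 = [3, 4, 9, 10, 9].
  S_2 = Σ v_i α_i^2 r_i = 2·3·7 + 2·4·2 + 1·9·12 + 9·10·12 + 12·9·4 = 1678 ≡ 1.
  S = (4, 2, 1) ≠ 0, so r is not a codeword (an error is present).
Step 3: locate the error. For a single error e at position i, S_ℓ = v_i·e·α_i^ℓ, so α_err = S_1/S_0.
  S_0^{−1} = 4^{−1} = 10 (mod 13), so α_err = 2·10 = 20 ≡ 7 = α_4. Error position i = 4.
  Consistency check: S_2/S_1 = 1·7 = 7 ≡ 7 = α_err ✓ (single-error assumption holds).
Step 4: error magnitude e = S_0/v_4 = S_0·∏_{j≠4}(α_4 − α_j) = 4·3 = 12 ≡ 12 (mod 13).
Step 5: correct position 4: c_4 = r_4 − e = 12 − 12 ≡ 0 (mod 13). Hence c = [7, 2, 12, 0, 4].
  Check: interpolating c through the α_i gives m(x) = 8 + 10·x (degree < 2) with m(α_i) = c_i for every i, so c is indeed a codeword.


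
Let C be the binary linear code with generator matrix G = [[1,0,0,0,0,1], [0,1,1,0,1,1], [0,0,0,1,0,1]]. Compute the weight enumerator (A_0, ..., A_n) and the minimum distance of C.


Weight distribution: A_0 = 1, A_2 = 3, A_4 = 3, A_6 = 1. Minimum distance d = 2.

Enumerate all 2^3 = 8 messages m ∈ F_2^3.
For each, compute codeword c = mG in F_2^6, then tally its weight.
  m = 000 → c = 000000, weight = 0.
  m = 100 → c = 100001, weight = 2.
  m = 010 → c = 011011, weight = 4.
  m = 110 → c = 111010, weight = 4.
  m = 001 → c = 000101, weight = 2.
  m = 101 → c = 100100, weight = 2.
  m = 011 → c = 011110, weight = 4.
  m = 111 → c = 111111, weight = 6.
Tally weights:
  weight 0: 1 codewords.
  weight 2: 3 codewords.
  weight 4: 3 codewords.
  weight 6: 1 codewords.
Minimum distance d = smallest w > 0 with A_w > 0 = 2.
Sanity: Σ A_w = 8 = 2^3 = 8 ✓.


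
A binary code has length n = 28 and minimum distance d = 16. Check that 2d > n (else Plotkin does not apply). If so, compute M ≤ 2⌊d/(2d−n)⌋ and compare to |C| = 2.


Plotkin bound M ≤ 8; given |C| = 2 ≤ bound (satisfied).

Check applicability: 2d = 32, n = 28.
2d − n = 4 > 0, so Plotkin applies.
Compute d/(2d−n) = 16/4 ≈ 4.0000.
⌊d/(2d−n)⌋ = 4.
Plotkin bound: M ≤ 2·4 = 8.
Given |C| = 2, check: satisfied.
This |C| is below the Plotkin bound.


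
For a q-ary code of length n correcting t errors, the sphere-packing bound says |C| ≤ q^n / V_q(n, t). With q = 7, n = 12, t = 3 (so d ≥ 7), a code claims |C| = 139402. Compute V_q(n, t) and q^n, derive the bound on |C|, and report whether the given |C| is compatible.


V_q(n, t) = 49969, q^n = 13841287201, Hamming bound = 276997, |C| = 139402 ≤ bound (satisfied).

Step 1: Compute V_q(n, t) = Σ_{j=0}^3 C(n, j) (q−1)^j.
  j = 0: C(12,0)·(6)^0 = 1·1 = 1.
  j = 1: C(12,1)·(6)^1 = 12·6 = 72.
  j = 2: C(12,2)·(6)^2 = 66·36 = 2376.
  j = 3: C(12,3)·(6)^3 = 220·216 = 47520.
  V_q(n, t) = 1 + 72 + 2376 + 47520 = 49969.
Step 2: q^n = 7^12 = 13841287201.
Step 3: Hamming bound ⌊q^n / V_q(n,t)⌋ = ⌊13841287201/49969⌋ = 276997.
Step 4: Compare |C| = 139402 to 276997: satisfied.
The claimed |C| lies below the Hamming bound.


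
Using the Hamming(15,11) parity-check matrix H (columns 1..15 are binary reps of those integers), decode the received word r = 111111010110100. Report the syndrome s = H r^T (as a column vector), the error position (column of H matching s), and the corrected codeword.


s = (0, 0, 1, 1)^T, error position = 3, corrected codeword c = 110111010110100

Compute s = H r^T mod 2 one row at a time:
  s_1 = 1 + 0 + 1 + 1 + 0 + 1 + 0 + 0 = 4 ≡ 0 (mod 2).
  s_2 = 1 + 1 + 1 + 0 + 0 + 1 + 0 + 0 = 4 ≡ 0 (mod 2).
  s_3 = 1 + 1 + 1 + 0 + 1 + 1 + 0 + 0 = 5 ≡ 1 (mod 2).
  s_4 = 1 + 1 + 1 + 0 + 0 + 1 + 1 + 0 = 5 ≡ 1 (mod 2).
s = (0, 0, 1, 1)^T — this equals column 3 of H (binary 0011), so error is at position 3.
Correct: flip bit 3 of r = 111111010110100 to get c = 110111010110100.


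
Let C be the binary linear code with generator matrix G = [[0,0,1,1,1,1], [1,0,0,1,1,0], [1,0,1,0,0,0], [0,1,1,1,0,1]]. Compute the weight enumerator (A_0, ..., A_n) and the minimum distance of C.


Weight distribution: A_0 = 1, A_1 = 1, A_2 = 2, A_3 = 6, A_4 = 5, A_5 = 1. Minimum distance d = 1.

Enumerate all 2^4 = 16 messages m ∈ F_2^4.
For each, compute codeword c = mG in F_2^6, then tally its weight.
  m = 0000 → c = 000000, weight = 0.
  m = 1000 → c = 001111, weight = 4.
  m = 0100 → c = 100110, weight = 3.
  m = 1100 → c = 101001, weight = 3.
  m = 0010 → c = 101000, weight = 2.
  m = 1010 → c = 100111, weight = 4.
  m = 0110 → c = 001110, weight = 3.
  m = 1110 → c = 000001, weight = 1.
  m = 0001 → c = 011101, weight = 4.
  m = 1001 → c = 010010, weight = 2.
  m = 0101 → c = 111011, weight = 5.
  m = 1101 → c = 110100, weight = 3.
  m = 0011 → c = 110101, weight = 4.
  m = 1011 → c = 111010, weight = 4.
  m = 0111 → c = 010011, weight = 3.
  m = 1111 → c = 011100, weight = 3.
Tally weights:
  weight 0: 1 codewords.
  weight 1: 1 codewords.
  weight 2: 2 codewords.
  weight 3: 6 codewords.
  weight 4: 5 codewords.
  weight 5: 1 codewords.
Minimum distance d = smallest w > 0 with A_w > 0 = 1.
Sanity: Σ A_w = 16 = 2^4 = 16 ✓.


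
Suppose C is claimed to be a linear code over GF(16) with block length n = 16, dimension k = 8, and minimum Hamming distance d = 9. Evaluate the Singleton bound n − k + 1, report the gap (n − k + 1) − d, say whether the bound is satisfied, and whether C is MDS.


Singleton RHS = n − k + 1 = 9, slack = 0, bound satisfied, MDS.

Singleton bound: d ≤ n − k + 1.
Here n = 16, k = 8, so n − k + 1 = 9.
Given d = 9, check d ≤ 9: YES.
Slack = (n − k + 1) − d = 0.
The code is MDS (slack = 0).
Description: the claimed parameters are [16, 8, 9]_16; such a code would be MDS (meets Singleton bound).


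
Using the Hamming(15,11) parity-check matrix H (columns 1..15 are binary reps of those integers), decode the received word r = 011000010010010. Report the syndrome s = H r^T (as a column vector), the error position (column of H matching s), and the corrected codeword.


s = (1, 1, 0, 0)^T, error position = 12, corrected codeword c = 011000010011010

Compute s = H r^T mod 2 one row at a time:
  s_1 = 1 + 0 + 0 + 1 + 0 + 0 + 1 + 0 = 3 ≡ 1 (mod 2).
  s_2 = 0 + 0 + 0 + 0 + 0 + 0 + 1 + 0 = 1 ≡ 1 (mod 2).
  s_3 = 1 + 1 + 0 + 0 + 0 + 1 + 1 + 0 = 4 ≡ 0 (mod 2).
  s_4 = 0 + 1 + 0 + 0 + 0 + 1 + 0 + 0 = 2 ≡ 0 (mod 2).
s = (1, 1, 0, 0)^T — this equals column 12 of H (binary 1100), so error is at position 12.
Correct: flip bit 12 of r = 011000010010010 to get c = 011000010011010.


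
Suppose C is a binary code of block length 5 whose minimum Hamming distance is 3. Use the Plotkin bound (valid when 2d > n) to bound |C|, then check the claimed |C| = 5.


Plotkin bound M ≤ 6; given |C| = 5 ≤ bound (satisfied).

Check applicability: 2d = 6, n = 5.
2d − n = 1 > 0, so Plotkin applies.
Compute d/(2d−n) = 3/1 ≈ 3.0000.
⌊d/(2d−n)⌋ = 3.
Plotkin bound: M ≤ 2·3 = 6.
Given |C| = 5, check: satisfied.
This |C| is below the Plotkin bound.


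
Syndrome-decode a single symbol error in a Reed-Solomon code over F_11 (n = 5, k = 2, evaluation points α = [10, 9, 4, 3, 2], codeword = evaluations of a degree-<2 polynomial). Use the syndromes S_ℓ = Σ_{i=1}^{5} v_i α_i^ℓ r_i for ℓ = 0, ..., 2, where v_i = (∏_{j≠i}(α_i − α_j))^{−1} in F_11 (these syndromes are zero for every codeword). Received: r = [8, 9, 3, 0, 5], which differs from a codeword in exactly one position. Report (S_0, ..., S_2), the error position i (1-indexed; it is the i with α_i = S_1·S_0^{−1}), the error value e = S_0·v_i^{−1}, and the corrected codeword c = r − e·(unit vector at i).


S = (9, 5, 4), error at position 4, error magnitude e = 7, c = [8, 9, 3, 4, 5].

Step 1: column multipliers v_i = (∏_{j≠i}(α_i − α_j))^{−1} mod 11.
  i = 1 (α = 10): (10−9)(10−4)(10−3)(10−2) = 1·6·7·8 = 336 ≡ 6, so v_1 = 6^{−1} = 2 (mod 11).
  i = 2 (α = 9): (9−10)(9−4)(9−3)(9−2) = (−1)·5·6·7 = −210 ≡ 10, so v_2 = 10^{−1} = 10 (mod 11).
  i = 3 (α = 4): (4−10)(4−9)(4−3)(4−2) = (−6)·(−5)·1·2 = 60 ≡ 5, so v_3 = 5^{−1} = 9 (mod 11).
  i = 4 (α = 3): (3−10)(3−9)(3−4)(3−2) = (−7)·(−6)·(−1)·1 = −42 ≡ 2, so v_4 = 2^{−1} = 6 (mod 11).
  i = 5 (α = 2): (2−10)(2−9)(2−4)(2−3) = (−8)·(−7)·(−2)·(−1) = 112 ≡ 2, so v_5 = 2^{−1} = 6 (mod 11).
  v = [2, 10, 9, 6, 6].
Step 2: syndromes of r = [8, 9, 3, 0, 5] (all sums mod 11).
  S_0 = Σ v_i r_i = 2·8 + 10·9 + 9·3 + 6·0 + 6·5 = 163 ≡ 9.
  S_1 = Σ v_i α_i r_i = 2·10·8 + 10·9·9 + 9·4·3 + 6·3·0 + 6·2·5 = 1138 ≡ 5.
  α_i^2 mod 11 = [1, 4, 5, 9, 4].
  S_2 = Σ v_i α_i^2 r_i = 2·1·8 + 10·4·9 + 9·5·3 + 6·9·0 + 6·4·5 = 631 ≡ 4.
  S = (9, 5, 4) ≠ 0, so r is not a codeword (an error is present).
Step 3: locate the error. For a single error e at position i, S_ℓ = v_i·e·α_i^ℓ, so α_err = S_1/S_0.
  S_0^{−1} = 9^{−1} = 5 (mod 11), so α_err = 5·5 = 25 ≡ 3 = α_4. Error position i = 4.
  Consistency check: S_2/S_1 = 4·9 = 36 ≡ 3 = α_err ✓ (single-error assumption holds).
Step 4: error magnitude e = S_0/v_4 = S_0·∏_{j≠4}(α_4 − α_j) = 9·2 = 18 ≡ 7 (mod 11).
Step 5: correct position 4: c_4 = r_4 − e = 0 − 7 ≡ 4 (mod 11). Hence c = [8, 9, 3, 4, 5].
  Check: interpolating c through the α_i gives m(x) = 7 + 10·x (degree < 2) with m(α_i) = c_i for every i, so c is indeed a codeword.


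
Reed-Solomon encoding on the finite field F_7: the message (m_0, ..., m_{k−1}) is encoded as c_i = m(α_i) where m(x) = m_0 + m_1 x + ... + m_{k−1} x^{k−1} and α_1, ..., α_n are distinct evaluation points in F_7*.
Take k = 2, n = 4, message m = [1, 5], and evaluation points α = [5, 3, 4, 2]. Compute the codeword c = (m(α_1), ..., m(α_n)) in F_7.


c = [5, 2, 0, 4]

Message polynomial: m(x) = 1 + 5·x (mod 7).
For each evaluation point α_i, compute m(α_i) mod 7:
  α_1 = 5: Horner steps 5 → 5, so m(5) = 5.
  α_2 = 3: Horner steps 5 → 2, so m(3) = 2.
  α_3 = 4: Horner steps 5 → 0, so m(4) = 0.
  α_4 = 2: Horner steps 5 → 4, so m(2) = 4.
Codeword c = [5, 2, 0, 4] ∈ F_7^4.


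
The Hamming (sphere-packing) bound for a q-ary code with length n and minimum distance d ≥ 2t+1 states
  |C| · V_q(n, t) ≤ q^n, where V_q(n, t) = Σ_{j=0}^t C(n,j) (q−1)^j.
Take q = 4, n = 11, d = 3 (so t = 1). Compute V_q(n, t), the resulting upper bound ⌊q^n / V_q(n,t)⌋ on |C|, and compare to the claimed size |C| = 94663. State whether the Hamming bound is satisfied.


V_q(n, t) = 34, q^n = 4194304, Hamming bound = 123361, |C| = 94663 ≤ bound (satisfied).

Step 1: Compute V_q(n, t) = Σ_{j=0}^1 C(n, j) (q−1)^j.
  j = 0: C(11,0)·(3)^0 = 1·1 = 1.
  j = 1: C(11,1)·(3)^1 = 11·3 = 33.
  V_q(n, t) = 1 + 33 = 34.
Step 2: q^n = 4^11 = 4194304.
Step 3: Hamming bound ⌊q^n / V_q(n,t)⌋ = ⌊4194304/34⌋ = 123361.
Step 4: Compare |C| = 94663 to 123361: satisfied.
The claimed |C| lies below the Hamming bound.


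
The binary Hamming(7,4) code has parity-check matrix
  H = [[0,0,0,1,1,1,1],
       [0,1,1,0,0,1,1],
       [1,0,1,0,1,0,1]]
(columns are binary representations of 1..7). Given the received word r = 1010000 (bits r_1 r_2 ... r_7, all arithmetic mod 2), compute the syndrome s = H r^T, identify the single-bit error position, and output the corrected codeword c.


s = (0, 1, 0)^T, error position = 2, corrected codeword c = 1110000

Compute s = H r^T mod 2 one row at a time:
  s_1 = 0 + 0 + 0 + 0 = 0 ≡ 0 (mod 2).
  s_2 = 0 + 1 + 0 + 0 = 1 ≡ 1 (mod 2).
  s_3 = 1 + 1 + 0 + 0 = 2 ≡ 0 (mod 2).
s = (0, 1, 0)^T — this equals column 2 of H (binary 010), so error is at position 2.
Correct: flip bit 2 of r = 1010000 to get c = 1110000.
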